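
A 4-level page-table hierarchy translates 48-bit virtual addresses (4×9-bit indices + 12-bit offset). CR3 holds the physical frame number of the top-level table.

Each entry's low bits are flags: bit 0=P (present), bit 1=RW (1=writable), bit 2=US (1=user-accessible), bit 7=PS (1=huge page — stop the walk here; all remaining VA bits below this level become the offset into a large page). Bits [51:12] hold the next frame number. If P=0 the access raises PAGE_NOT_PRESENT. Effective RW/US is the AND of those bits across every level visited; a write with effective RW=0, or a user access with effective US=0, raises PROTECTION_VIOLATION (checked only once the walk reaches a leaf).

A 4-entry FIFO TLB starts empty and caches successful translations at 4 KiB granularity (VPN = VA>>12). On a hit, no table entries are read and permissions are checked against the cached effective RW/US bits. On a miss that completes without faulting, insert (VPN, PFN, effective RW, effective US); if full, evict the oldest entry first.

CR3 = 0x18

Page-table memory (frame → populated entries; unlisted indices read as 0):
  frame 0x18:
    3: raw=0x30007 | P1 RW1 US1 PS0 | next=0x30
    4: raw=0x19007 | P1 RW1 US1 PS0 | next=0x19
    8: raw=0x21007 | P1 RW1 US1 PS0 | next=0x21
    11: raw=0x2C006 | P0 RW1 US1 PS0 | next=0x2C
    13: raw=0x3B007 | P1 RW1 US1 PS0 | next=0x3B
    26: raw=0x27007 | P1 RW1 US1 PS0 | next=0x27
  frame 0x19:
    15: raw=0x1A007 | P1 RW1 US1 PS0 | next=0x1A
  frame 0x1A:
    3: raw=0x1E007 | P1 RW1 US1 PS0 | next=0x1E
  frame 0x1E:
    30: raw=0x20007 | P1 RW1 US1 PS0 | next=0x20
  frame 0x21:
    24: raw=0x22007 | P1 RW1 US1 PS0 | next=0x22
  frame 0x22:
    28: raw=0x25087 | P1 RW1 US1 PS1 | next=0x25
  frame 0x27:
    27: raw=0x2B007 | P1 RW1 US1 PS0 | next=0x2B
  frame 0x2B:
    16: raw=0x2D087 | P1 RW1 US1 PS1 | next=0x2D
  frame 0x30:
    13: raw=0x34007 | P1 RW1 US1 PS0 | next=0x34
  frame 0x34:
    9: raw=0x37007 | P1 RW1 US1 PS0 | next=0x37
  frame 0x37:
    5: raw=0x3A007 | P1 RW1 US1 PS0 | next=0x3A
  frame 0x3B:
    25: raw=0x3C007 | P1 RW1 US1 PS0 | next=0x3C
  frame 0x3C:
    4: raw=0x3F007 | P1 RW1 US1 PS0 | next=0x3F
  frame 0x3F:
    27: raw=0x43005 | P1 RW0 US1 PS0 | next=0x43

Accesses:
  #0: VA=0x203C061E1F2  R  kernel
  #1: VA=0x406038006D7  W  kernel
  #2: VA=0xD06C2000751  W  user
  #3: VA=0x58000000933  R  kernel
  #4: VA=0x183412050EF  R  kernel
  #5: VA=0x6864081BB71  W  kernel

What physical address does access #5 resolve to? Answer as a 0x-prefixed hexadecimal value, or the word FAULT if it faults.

Trace:
#0 VA=0x203C061E1F2 (r,kernel):
  L0: frame=0x18 idx=4 entry=0x19007 [P=1 RW=1 US=1 PS=0]
  L1: frame=0x19 idx=15 entry=0x1A007 [P=1 RW=1 US=1 PS=0]
  L2: frame=0x1A idx=3 entry=0x1E007 [P=1 RW=1 US=1 PS=0]
  L3: frame=0x1E idx=30 entry=0x20007 [P=1 RW=1 US=1 PS=0]
  ⇒ phys 0x201F2  [4 reads]
#1 VA=0x406038006D7 (w,kernel):
  L0: frame=0x18 idx=8 entry=0x21007 [P=1 RW=1 US=1 PS=0]
  L1: frame=0x21 idx=24 entry=0x22007 [P=1 RW=1 US=1 PS=0]
  L2: frame=0x22 idx=28 entry=0x25087 [P=1 RW=1 US=1 PS=1]
  ⇒ phys 0x256D7 (huge @L2)  [3 reads]
#2 VA=0xD06C2000751 (w,user):
  L0: frame=0x18 idx=26 entry=0x27007 [P=1 RW=1 US=1 PS=0]
  L1: frame=0x27 idx=27 entry=0x2B007 [P=1 RW=1 US=1 PS=0]
  L2: frame=0x2B idx=16 entry=0x2D087 [P=1 RW=1 US=1 PS=1]
  ⇒ phys 0x2D751 (huge @L2)  [3 reads]
#3 VA=0x58000000933 (r,kernel):
  L0: frame=0x18 idx=11 entry=0x2C006 [P=0 RW=1 US=1 PS=0]
  ✗ PAGE_NOT_PRESENT  [1 reads]
#4 VA=0x183412050EF (r,kernel):
  L0: frame=0x18 idx=3 entry=0x30007 [P=1 RW=1 US=1 PS=0]
  L1: frame=0x30 idx=13 entry=0x34007 [P=1 RW=1 US=1 PS=0]
  L2: frame=0x34 idx=9 entry=0x37007 [P=1 RW=1 US=1 PS=0]
  L3: frame=0x37 idx=5 entry=0x3A007 [P=1 RW=1 US=1 PS=0]
  ⇒ phys 0x3A0EF  [4 reads]
#5 VA=0x6864081BB71 (w,kernel):
  L0: frame=0x18 idx=13 entry=0x3B007 [P=1 RW=1 US=1 PS=0]
  L1: frame=0x3B idx=25 entry=0x3C007 [P=1 RW=1 US=1 PS=0]
  L2: frame=0x3C idx=4 entry=0x3F007 [P=1 RW=1 US=1 PS=0]
  L3: frame=0x3F idx=27 entry=0x43005 [P=1 RW=0 US=1 PS=0]
  ✗ PROTECTION_VIOLATION  [4 reads]

Access #5 PA: FAULT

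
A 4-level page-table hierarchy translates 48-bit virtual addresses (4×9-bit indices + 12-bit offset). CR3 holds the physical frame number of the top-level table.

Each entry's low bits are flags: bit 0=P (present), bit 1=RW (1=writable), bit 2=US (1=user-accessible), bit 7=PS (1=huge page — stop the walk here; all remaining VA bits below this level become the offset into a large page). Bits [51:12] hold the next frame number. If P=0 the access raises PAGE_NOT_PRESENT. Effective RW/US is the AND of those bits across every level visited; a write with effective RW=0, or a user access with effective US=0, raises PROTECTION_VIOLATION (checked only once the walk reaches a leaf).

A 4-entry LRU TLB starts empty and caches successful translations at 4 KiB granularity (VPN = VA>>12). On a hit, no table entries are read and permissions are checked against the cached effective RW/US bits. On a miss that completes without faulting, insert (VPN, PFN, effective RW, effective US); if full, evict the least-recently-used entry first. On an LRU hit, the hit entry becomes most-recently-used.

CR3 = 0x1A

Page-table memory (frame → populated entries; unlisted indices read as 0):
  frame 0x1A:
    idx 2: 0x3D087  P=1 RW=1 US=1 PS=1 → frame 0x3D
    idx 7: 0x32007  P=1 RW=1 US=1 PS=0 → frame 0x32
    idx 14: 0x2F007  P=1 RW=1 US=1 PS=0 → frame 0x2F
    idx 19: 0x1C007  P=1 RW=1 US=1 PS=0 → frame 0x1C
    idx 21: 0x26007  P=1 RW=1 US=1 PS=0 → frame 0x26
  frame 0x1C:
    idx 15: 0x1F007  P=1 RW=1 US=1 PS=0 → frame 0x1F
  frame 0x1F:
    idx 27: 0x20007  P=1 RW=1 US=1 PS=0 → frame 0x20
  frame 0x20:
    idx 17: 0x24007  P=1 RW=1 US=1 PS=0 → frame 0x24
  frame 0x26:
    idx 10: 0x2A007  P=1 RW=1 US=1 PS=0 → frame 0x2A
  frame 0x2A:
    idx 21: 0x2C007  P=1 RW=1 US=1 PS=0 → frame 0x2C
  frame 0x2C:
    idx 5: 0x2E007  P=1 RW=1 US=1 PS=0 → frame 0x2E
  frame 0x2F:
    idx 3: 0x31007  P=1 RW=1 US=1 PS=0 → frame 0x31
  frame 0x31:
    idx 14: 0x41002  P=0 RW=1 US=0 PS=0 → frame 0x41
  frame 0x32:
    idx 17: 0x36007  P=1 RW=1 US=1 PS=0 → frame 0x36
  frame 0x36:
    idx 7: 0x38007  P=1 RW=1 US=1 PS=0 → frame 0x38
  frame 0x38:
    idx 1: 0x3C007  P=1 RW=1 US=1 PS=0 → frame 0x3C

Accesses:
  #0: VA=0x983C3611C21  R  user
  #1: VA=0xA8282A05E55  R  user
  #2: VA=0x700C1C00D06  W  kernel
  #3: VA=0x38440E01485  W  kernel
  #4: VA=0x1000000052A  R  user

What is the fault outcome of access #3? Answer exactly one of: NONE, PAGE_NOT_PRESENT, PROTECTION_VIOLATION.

Trace:
#0 VA=0x983C3611C21 (r,user):
  L0: frame=0x1A idx=19 entry=0x1C007 [P=1 RW=1 US=1 PS=0]
  L1: frame=0x1C idx=15 entry=0x1F007 [P=1 RW=1 US=1 PS=0]
  L2: frame=0x1F idx=27 entry=0x20007 [P=1 RW=1 US=1 PS=0]
  L3: frame=0x20 idx=17 entry=0x24007 [P=1 RW=1 US=1 PS=0]
  ✓ 0x24C21  — 4 lookups
#1 VA=0xA8282A05E55 (r,user):
  L0: frame=0x1A idx=21 entry=0x26007 [P=1 RW=1 US=1 PS=0]
  L1: frame=0x26 idx=10 entry=0x2A007 [P=1 RW=1 US=1 PS=0]
  L2: frame=0x2A idx=21 entry=0x2C007 [P=1 RW=1 US=1 PS=0]
  L3: frame=0x2C idx=5 entry=0x2E007 [P=1 RW=1 US=1 PS=0]
  ✓ 0x2EE55  — 4 lookups
#2 VA=0x700C1C00D06 (w,kernel):
  L0: frame=0x1A idx=14 entry=0x2F007 [P=1 RW=1 US=1 PS=0]
  L1: frame=0x2F idx=3 entry=0x31007 [P=1 RW=1 US=1 PS=0]
  L2: frame=0x31 idx=14 entry=0x41002 [P=0 RW=1 US=0 PS=0]
  ⇒ fault: PAGE_NOT_PRESENT  — 3 lookups
#3 VA=0x38440E01485 (w,kernel):
  L0: frame=0x1A idx=7 entry=0x32007 [P=1 RW=1 US=1 PS=0]
  L1: frame=0x32 idx=17 entry=0x36007 [P=1 RW=1 US=1 PS=0]
  L2: frame=0x36 idx=7 entry=0x38007 [P=1 RW=1 US=1 PS=0]
  L3: frame=0x38 idx=1 entry=0x3C007 [P=1 RW=1 US=1 PS=0]
  ✓ 0x3C485  — 4 lookups
#4 VA=0x1000000052A (r,user):
  L0: frame=0x1A idx=2 entry=0x3D087 [P=1 RW=1 US=1 PS=1]
  ✓ 0x3D52A (huge @L0)  — 1 lookups

Access #3 fault: NONE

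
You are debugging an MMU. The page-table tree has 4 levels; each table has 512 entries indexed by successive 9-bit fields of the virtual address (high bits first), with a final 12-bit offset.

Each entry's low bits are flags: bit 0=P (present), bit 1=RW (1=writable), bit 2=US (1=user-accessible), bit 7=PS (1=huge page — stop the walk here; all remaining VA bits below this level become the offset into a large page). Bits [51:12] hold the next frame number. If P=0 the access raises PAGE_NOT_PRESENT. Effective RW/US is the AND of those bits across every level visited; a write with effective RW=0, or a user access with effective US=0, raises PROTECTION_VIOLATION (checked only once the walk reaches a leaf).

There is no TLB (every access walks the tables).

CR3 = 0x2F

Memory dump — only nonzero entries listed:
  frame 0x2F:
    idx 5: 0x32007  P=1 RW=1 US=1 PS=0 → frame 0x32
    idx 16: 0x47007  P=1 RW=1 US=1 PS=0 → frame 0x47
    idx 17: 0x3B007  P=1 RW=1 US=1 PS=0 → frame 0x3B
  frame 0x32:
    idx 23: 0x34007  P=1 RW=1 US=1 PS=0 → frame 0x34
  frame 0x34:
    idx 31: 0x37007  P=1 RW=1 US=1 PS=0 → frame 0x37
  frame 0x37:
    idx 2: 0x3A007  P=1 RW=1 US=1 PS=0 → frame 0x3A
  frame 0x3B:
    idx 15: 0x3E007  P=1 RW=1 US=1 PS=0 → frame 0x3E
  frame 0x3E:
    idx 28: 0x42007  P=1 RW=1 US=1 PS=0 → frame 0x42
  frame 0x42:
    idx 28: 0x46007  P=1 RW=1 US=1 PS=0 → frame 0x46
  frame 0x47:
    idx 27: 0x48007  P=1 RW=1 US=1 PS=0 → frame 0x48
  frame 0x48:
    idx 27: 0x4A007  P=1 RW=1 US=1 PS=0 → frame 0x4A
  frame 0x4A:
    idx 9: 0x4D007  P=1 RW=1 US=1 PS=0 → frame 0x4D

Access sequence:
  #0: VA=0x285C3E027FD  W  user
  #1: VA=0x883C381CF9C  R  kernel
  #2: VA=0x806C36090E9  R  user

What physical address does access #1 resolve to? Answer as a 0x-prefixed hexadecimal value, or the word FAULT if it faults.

Walk each access:
#0 VA=0x285C3E027FD (w,user):
  [0] read 0x2F idx=5: raw=0x32007 flags P=1 W=1 U=1 S=0
  [1] read 0x32 idx=23: raw=0x34007 flags P=1 W=1 U=1 S=0
  [2] read 0x34 idx=31: raw=0x37007 flags P=1 W=1 U=1 S=0
  [3] read 0x37 idx=2: raw=0x3A007 flags P=1 W=1 U=1 S=0
  → PA=0x3A7FD  (4 entries read)
#1 VA=0x883C381CF9C (r,kernel):
  [0] read 0x2F idx=17: raw=0x3B007 flags P=1 W=1 U=1 S=0
  [1] read 0x3B idx=15: raw=0x3E007 flags P=1 W=1 U=1 S=0
  [2] read 0x3E idx=28: raw=0x42007 flags P=1 W=1 U=1 S=0
  [3] read 0x42 idx=28: raw=0x46007 flags P=1 W=1 U=1 S=0
  → PA=0x46F9C  (4 entries read)
#2 VA=0x806C36090E9 (r,user):
  [0] read 0x2F idx=16: raw=0x47007 flags P=1 W=1 U=1 S=0
  [1] read 0x47 idx=27: raw=0x48007 flags P=1 W=1 U=1 S=0
  [2] read 0x48 idx=27: raw=0x4A007 flags P=1 W=1 U=1 S=0
  [3] read 0x4A idx=9: raw=0x4D007 flags P=1 W=1 U=1 S=0
  → PA=0x4D0E9  (4 entries read)

Access #1 PA: 0x46F9C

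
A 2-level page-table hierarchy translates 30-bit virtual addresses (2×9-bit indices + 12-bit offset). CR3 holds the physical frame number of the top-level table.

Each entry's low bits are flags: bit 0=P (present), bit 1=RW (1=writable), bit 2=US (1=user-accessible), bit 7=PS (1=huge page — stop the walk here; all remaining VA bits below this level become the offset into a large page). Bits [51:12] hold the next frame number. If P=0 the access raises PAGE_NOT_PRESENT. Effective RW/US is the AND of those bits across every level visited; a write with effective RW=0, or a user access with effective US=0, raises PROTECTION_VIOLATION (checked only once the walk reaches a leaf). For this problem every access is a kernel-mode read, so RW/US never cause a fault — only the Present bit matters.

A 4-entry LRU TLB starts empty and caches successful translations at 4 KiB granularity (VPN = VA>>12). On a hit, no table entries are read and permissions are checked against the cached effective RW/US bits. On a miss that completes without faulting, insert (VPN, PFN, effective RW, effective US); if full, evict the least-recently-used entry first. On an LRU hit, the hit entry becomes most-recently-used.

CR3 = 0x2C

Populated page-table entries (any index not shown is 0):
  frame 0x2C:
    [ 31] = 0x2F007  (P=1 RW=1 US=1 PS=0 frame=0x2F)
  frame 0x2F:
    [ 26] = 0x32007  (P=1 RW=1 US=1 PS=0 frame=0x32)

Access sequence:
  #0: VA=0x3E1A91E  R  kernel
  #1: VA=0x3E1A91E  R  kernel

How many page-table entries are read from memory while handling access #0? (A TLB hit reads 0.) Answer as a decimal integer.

Per-access translation:
#0 VA=0x3E1A91E (r,kernel):
  L0: frame=0x2C idx=31 entry=0x2F007 [P=1 RW=1 US=1 PS=0]
  L1: frame=0x2F idx=26 entry=0x32007 [P=1 RW=1 US=1 PS=0]
  ⇒ phys 0x3291E  [2 reads]
#1 VA=0x3E1A91E (r,kernel):
  TLB hit vpn=0x3E1A → PA=0x3291E

Entries read for #0: 2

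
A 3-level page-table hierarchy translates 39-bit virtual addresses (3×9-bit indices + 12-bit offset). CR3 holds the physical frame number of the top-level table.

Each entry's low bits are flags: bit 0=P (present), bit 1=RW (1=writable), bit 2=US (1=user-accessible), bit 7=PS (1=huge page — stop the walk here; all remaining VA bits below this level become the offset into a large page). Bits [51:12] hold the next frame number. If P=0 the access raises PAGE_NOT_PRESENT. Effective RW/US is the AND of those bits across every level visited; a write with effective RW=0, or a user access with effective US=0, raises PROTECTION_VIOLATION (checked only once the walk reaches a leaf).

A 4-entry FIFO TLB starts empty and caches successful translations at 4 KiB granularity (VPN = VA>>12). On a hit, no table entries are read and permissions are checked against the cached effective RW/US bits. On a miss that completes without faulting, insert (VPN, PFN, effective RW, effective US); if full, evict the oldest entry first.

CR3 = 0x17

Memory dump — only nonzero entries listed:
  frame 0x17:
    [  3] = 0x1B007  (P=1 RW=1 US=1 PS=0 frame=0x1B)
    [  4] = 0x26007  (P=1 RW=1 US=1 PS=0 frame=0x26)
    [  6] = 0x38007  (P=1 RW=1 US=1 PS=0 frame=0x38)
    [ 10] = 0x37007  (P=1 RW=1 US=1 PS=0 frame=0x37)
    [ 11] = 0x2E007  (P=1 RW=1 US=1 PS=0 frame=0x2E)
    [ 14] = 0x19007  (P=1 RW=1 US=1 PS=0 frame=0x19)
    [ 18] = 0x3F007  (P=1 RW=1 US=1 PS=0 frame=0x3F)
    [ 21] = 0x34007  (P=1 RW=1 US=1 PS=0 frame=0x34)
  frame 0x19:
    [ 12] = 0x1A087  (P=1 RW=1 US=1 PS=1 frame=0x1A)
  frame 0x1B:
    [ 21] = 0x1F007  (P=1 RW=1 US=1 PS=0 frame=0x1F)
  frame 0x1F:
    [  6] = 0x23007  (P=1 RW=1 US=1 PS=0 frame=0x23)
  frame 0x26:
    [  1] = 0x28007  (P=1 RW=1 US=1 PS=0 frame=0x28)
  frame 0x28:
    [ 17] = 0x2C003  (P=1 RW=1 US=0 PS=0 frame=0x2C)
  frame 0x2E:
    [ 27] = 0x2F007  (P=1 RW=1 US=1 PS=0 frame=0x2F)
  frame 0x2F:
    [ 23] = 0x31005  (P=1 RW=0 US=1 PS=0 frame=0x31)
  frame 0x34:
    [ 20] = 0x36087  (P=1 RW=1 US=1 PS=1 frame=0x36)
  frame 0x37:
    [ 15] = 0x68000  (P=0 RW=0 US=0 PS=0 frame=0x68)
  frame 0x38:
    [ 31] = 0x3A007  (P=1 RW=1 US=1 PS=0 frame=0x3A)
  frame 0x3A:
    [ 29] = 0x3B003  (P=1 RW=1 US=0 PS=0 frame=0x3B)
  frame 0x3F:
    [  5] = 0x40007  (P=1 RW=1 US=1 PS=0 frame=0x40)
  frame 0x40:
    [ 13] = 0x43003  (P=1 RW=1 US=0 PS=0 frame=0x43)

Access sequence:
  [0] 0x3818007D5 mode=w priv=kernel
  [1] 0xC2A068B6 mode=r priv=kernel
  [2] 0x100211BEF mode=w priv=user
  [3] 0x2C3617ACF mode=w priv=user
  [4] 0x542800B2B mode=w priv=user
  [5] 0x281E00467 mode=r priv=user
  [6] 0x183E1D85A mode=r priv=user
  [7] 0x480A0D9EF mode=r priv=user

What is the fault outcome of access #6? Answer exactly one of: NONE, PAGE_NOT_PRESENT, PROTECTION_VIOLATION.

Walk each access:
#0 VA=0x3818007D5 (w,kernel):
  [0] read 0x17 idx=14: raw=0x19007 flags P=1 W=1 U=1 S=0
  [1] read 0x19 idx=12: raw=0x1A087 flags P=1 W=1 U=1 S=1
  ✓ 0x1A7D5 (huge @L1)  — 2 lookups
#1 VA=0xC2A068B6 (r,kernel):
  [0] read 0x17 idx=3: raw=0x1B007 flags P=1 W=1 U=1 S=0
  [1] read 0x1B idx=21: raw=0x1F007 flags P=1 W=1 U=1 S=0
  [2] read 0x1F idx=6: raw=0x23007 flags P=1 W=1 U=1 S=0
  ✓ 0x238B6  — 3 lookups
#2 VA=0x100211BEF (w,user):
  [0] read 0x17 idx=4: raw=0x26007 flags P=1 W=1 U=1 S=0
  [1] read 0x26 idx=1: raw=0x28007 flags P=1 W=1 U=1 S=0
  [2] read 0x28 idx=17: raw=0x2C003 flags P=1 W=1 U=0 S=0
  ✗ PROTECTION_VIOLATION  [3 reads]
#3 VA=0x2C3617ACF (w,user):
  [0] read 0x17 idx=11: raw=0x2E007 flags P=1 W=1 U=1 S=0
  [1] read 0x2E idx=27: raw=0x2F007 flags P=1 W=1 U=1 S=0
  [2] read 0x2F idx=23: raw=0x31005 flags P=1 W=0 U=1 S=0
  ✗ PROTECTION_VIOLATION  [3 reads]
#4 VA=0x542800B2B (w,user):
  [0] read 0x17 idx=21: raw=0x34007 flags P=1 W=1 U=1 S=0
  [1] read 0x34 idx=20: raw=0x36087 flags P=1 W=1 U=1 S=1
  ✓ 0x36B2B (huge @L1)  — 2 lookups
#5 VA=0x281E00467 (r,user):
  [0] read 0x17 idx=10: raw=0x37007 flags P=1 W=1 U=1 S=0
  [1] read 0x37 idx=15: raw=0x68000 flags P=0 W=0 U=0 S=0
  ✗ PAGE_NOT_PRESENT  [2 reads]
#6 VA=0x183E1D85A (r,user):
  [0] read 0x17 idx=6: raw=0x38007 flags P=1 W=1 U=1 S=0
  [1] read 0x38 idx=31: raw=0x3A007 flags P=1 W=1 U=1 S=0
  [2] read 0x3A idx=29: raw=0x3B003 flags P=1 W=1 U=0 S=0
  ✗ PROTECTION_VIOLATION  [3 reads]
#7 VA=0x480A0D9EF (r,user):
  [0] read 0x17 idx=18: raw=0x3F007 flags P=1 W=1 U=1 S=0
  [1] read 0x3F idx=5: raw=0x40007 flags P=1 W=1 U=1 S=0
  [2] read 0x40 idx=13: raw=0x43003 flags P=1 W=1 U=0 S=0
  ✗ PROTECTION_VIOLATION  [3 reads]

Access #6 fault: PROTECTION_VIOLATION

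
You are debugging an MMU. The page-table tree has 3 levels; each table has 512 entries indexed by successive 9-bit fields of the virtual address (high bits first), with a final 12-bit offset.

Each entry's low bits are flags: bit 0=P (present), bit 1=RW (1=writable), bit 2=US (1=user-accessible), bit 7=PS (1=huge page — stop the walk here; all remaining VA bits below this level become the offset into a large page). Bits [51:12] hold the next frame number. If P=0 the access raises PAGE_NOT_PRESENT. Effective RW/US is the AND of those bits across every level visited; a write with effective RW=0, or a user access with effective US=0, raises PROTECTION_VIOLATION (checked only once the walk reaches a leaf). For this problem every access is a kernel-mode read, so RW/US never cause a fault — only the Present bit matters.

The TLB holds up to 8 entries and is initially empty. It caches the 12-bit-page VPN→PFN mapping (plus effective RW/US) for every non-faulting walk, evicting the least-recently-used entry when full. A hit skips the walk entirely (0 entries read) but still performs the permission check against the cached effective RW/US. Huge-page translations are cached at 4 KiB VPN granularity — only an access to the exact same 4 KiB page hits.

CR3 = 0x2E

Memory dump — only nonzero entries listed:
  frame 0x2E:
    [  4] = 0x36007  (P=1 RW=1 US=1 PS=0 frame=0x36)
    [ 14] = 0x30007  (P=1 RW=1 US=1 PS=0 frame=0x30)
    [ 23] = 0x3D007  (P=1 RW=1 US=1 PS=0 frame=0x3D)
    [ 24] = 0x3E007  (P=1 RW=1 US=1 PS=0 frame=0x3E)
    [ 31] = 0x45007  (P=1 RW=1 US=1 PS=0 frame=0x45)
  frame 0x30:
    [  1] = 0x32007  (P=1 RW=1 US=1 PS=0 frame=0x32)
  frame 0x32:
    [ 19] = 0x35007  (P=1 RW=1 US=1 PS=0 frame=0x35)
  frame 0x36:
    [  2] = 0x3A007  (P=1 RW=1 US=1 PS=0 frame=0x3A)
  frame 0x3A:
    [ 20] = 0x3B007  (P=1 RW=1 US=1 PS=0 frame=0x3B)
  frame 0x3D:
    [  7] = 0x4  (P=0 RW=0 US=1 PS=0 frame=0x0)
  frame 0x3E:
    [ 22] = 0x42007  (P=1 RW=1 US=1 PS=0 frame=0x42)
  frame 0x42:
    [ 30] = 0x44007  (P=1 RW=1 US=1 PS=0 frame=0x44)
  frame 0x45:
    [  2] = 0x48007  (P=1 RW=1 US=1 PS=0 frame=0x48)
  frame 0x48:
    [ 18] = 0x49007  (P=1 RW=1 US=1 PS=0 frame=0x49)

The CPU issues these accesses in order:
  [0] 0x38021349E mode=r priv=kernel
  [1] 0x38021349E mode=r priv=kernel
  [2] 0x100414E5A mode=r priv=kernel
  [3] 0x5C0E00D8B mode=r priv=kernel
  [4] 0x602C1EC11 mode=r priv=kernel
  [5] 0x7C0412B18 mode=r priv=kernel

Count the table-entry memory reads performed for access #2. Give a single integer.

Per-access translation:
#0 VA=0x38021349E (r,kernel):
  [0] read 0x2E idx=14: raw=0x30007 flags P=1 W=1 U=1 S=0
  [1] read 0x30 idx=1: raw=0x32007 flags P=1 W=1 U=1 S=0
  [2] read 0x32 idx=19: raw=0x35007 flags P=1 W=1 U=1 S=0
  ⇒ phys 0x3549E  [3 reads]
#1 VA=0x38021349E (r,kernel):
  TLB hit vpn=0x380213 → PA=0x3549E
#2 VA=0x100414E5A (r,kernel):
  [0] read 0x2E idx=4: raw=0x36007 flags P=1 W=1 U=1 S=0
  [1] read 0x36 idx=2: raw=0x3A007 flags P=1 W=1 U=1 S=0
  [2] read 0x3A idx=20: raw=0x3B007 flags P=1 W=1 U=1 S=0
  ⇒ phys 0x3BE5A  [3 reads]
#3 VA=0x5C0E00D8B (r,kernel):
  [0] read 0x2E idx=23: raw=0x3D007 flags P=1 W=1 U=1 S=0
  [1] read 0x3D idx=7: raw=0x4 flags P=0 W=0 U=1 S=0
  ⇒ fault: PAGE_NOT_PRESENT  — 2 lookups
#4 VA=0x602C1EC11 (r,kernel):
  [0] read 0x2E idx=24: raw=0x3E007 flags P=1 W=1 U=1 S=0
  [1] read 0x3E idx=22: raw=0x42007 flags P=1 W=1 U=1 S=0
  [2] read 0x42 idx=30: raw=0x44007 flags P=1 W=1 U=1 S=0
  ⇒ phys 0x44C11  [3 reads]
#5 VA=0x7C0412B18 (r,kernel):
  [0] read 0x2E idx=31: raw=0x45007 flags P=1 W=1 U=1 S=0
  [1] read 0x45 idx=2: raw=0x48007 flags P=1 W=1 U=1 S=0
  [2] read 0x48 idx=18: raw=0x49007 flags P=1 W=1 U=1 S=0
  ⇒ phys 0x49B18  [3 reads]

Entries read for #2: 3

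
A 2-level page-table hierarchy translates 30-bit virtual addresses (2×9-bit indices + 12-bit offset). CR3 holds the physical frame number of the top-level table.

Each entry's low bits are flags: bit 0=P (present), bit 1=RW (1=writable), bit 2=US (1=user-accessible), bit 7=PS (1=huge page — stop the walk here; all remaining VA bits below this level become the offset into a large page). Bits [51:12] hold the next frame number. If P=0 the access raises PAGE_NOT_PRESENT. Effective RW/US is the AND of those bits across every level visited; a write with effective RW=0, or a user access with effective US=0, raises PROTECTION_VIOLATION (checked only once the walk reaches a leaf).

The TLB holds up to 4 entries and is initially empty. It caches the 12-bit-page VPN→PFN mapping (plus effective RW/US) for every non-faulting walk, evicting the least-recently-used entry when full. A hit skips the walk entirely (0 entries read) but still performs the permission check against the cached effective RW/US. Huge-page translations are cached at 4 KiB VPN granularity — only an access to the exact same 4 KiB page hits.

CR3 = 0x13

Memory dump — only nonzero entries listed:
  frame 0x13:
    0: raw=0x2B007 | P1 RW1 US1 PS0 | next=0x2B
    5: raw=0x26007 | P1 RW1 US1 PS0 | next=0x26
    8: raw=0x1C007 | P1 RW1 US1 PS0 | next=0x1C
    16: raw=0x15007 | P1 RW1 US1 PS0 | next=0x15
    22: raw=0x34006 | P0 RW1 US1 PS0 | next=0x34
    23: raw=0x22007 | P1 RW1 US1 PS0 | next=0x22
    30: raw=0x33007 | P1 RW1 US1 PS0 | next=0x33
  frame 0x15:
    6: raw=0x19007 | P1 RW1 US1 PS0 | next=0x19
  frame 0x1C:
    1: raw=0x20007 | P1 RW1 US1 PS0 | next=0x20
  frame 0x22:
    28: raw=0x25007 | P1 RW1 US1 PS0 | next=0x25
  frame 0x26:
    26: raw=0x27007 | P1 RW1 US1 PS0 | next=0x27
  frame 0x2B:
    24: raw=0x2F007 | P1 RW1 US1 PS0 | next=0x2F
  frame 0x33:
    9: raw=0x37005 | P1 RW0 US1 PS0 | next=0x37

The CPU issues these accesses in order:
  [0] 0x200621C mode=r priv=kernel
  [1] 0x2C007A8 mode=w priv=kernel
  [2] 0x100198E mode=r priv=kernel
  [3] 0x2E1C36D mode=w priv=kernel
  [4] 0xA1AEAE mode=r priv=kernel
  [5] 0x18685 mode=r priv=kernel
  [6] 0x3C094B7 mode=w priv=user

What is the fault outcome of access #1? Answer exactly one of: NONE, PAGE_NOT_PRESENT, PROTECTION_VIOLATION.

Trace:
#0 VA=0x200621C (r,kernel):
  [0] read 0x13 idx=16: raw=0x15007 flags P=1 W=1 U=1 S=0
  [1] read 0x15 idx=6: raw=0x19007 flags P=1 W=1 U=1 S=0
  → PA=0x1921C  (2 entries read)
#1 VA=0x2C007A8 (w,kernel):
  [0] read 0x13 idx=22: raw=0x34006 flags P=0 W=1 U=1 S=0
  → PAGE_NOT_PRESENT  (1 entries read)
#2 VA=0x100198E (r,kernel):
  [0] read 0x13 idx=8: raw=0x1C007 flags P=1 W=1 U=1 S=0
  [1] read 0x1C idx=1: raw=0x20007 flags P=1 W=1 U=1 S=0
  → PA=0x2098E  (2 entries read)
#3 VA=0x2E1C36D (w,kernel):
  [0] read 0x13 idx=23: raw=0x22007 flags P=1 W=1 U=1 S=0
  [1] read 0x22 idx=28: raw=0x25007 flags P=1 W=1 U=1 S=0
  → PA=0x2536D  (2 entries read)
#4 VA=0xA1AEAE (r,kernel):
  [0] read 0x13 idx=5: raw=0x26007 flags P=1 W=1 U=1 S=0
  [1] read 0x26 idx=26: raw=0x27007 flags P=1 W=1 U=1 S=0
  → PA=0x27EAE  (2 entries read)
#5 VA=0x18685 (r,kernel):
  [0] read 0x13 idx=0: raw=0x2B007 flags P=1 W=1 U=1 S=0
  [1] read 0x2B idx=24: raw=0x2F007 flags P=1 W=1 U=1 S=0
  → PA=0x2F685  (2 entries read)
#6 VA=0x3C094B7 (w,user):
  [0] read 0x13 idx=30: raw=0x33007 flags P=1 W=1 U=1 S=0
  [1] read 0x33 idx=9: raw=0x37005 flags P=1 W=0 U=1 S=0
  → PROTECTION_VIOLATION  (2 entries read)

Access #1 fault: PAGE_NOT_PRESENT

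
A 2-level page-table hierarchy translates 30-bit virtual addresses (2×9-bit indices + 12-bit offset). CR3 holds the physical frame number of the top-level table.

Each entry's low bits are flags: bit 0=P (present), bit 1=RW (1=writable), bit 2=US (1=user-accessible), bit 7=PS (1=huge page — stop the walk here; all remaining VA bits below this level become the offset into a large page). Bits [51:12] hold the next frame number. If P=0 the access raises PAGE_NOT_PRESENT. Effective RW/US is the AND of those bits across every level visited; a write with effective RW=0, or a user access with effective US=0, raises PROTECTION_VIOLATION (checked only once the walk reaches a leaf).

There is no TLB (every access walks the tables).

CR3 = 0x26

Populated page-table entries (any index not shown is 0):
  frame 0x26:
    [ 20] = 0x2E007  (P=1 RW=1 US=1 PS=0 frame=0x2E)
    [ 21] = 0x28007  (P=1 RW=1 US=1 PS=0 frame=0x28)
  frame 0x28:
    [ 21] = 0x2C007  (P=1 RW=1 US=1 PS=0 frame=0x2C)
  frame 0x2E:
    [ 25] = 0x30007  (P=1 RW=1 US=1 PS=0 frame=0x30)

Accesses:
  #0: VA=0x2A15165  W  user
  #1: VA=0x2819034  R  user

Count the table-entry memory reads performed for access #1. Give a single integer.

Walk each access:
#0 VA=0x2A15165 (w,user):
  L0 @0x26[21] → 0x28007  P=1,RW=1,US=1,PS=0
  L1 @0x28[21] → 0x2C007  P=1,RW=1,US=1,PS=0
  ✓ 0x2C165  — 2 lookups
#1 VA=0x2819034 (r,user):
  L0 @0x26[20] → 0x2E007  P=1,RW=1,US=1,PS=0
  L1 @0x2E[25] → 0x30007  P=1,RW=1,US=1,PS=0
  ✓ 0x30034  — 2 lookups

Entries read for #1: 2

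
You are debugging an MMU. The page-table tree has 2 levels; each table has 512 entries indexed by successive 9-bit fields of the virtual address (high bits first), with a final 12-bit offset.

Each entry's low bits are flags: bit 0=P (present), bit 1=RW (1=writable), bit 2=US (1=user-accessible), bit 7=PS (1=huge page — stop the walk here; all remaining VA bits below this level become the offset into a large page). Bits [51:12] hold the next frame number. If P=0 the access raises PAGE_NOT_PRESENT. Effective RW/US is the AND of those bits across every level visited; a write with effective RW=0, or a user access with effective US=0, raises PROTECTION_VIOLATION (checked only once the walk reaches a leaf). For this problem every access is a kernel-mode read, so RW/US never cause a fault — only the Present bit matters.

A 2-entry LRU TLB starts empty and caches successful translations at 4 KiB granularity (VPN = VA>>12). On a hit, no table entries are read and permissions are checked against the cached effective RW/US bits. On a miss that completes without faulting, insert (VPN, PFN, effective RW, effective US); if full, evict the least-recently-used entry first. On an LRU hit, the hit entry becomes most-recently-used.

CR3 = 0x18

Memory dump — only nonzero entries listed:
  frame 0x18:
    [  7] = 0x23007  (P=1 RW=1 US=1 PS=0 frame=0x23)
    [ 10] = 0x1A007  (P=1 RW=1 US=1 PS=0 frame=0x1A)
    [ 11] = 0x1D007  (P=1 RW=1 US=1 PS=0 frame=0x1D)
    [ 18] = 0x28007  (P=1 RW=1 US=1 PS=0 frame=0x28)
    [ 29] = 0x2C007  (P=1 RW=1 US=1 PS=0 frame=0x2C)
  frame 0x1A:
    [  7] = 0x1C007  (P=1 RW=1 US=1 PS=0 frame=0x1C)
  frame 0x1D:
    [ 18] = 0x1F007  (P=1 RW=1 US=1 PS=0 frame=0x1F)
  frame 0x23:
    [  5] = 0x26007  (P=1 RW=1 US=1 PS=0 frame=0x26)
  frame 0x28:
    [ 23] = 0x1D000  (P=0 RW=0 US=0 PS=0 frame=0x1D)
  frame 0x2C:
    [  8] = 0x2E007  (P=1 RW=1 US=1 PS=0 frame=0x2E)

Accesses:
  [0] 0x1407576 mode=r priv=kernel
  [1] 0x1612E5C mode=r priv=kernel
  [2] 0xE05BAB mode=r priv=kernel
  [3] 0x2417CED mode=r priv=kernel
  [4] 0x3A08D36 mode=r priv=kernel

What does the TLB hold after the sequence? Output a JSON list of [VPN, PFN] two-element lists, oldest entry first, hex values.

Trace:
#0 VA=0x1407576 (r,kernel):
  [0] read 0x18 idx=10: raw=0x1A007 flags P=1 W=1 U=1 S=0
  [1] read 0x1A idx=7: raw=0x1C007 flags P=1 W=1 U=1 S=0
  → PA=0x1C576  (2 entries read)
#1 VA=0x1612E5C (r,kernel):
  [0] read 0x18 idx=11: raw=0x1D007 flags P=1 W=1 U=1 S=0
  [1] read 0x1D idx=18: raw=0x1F007 flags P=1 W=1 U=1 S=0
  → PA=0x1FE5C  (2 entries read)
#2 VA=0xE05BAB (r,kernel):
  [0] read 0x18 idx=7: raw=0x23007 flags P=1 W=1 U=1 S=0
  [1] read 0x23 idx=5: raw=0x26007 flags P=1 W=1 U=1 S=0
  → PA=0x26BAB  (2 entries read)
#3 VA=0x2417CED (r,kernel):
  [0] read 0x18 idx=18: raw=0x28007 flags P=1 W=1 U=1 S=0
  [1] read 0x28 idx=23: raw=0x1D000 flags P=0 W=0 U=0 S=0
  → PAGE_NOT_PRESENT  (2 entries read)
#4 VA=0x3A08D36 (r,kernel):
  [0] read 0x18 idx=29: raw=0x2C007 flags P=1 W=1 U=1 S=0
  [1] read 0x2C idx=8: raw=0x2E007 flags P=1 W=1 U=1 S=0
  → PA=0x2ED36  (2 entries read)

TLB: [["0xE05", "0x26"], ["0x3A08", "0x2E"]]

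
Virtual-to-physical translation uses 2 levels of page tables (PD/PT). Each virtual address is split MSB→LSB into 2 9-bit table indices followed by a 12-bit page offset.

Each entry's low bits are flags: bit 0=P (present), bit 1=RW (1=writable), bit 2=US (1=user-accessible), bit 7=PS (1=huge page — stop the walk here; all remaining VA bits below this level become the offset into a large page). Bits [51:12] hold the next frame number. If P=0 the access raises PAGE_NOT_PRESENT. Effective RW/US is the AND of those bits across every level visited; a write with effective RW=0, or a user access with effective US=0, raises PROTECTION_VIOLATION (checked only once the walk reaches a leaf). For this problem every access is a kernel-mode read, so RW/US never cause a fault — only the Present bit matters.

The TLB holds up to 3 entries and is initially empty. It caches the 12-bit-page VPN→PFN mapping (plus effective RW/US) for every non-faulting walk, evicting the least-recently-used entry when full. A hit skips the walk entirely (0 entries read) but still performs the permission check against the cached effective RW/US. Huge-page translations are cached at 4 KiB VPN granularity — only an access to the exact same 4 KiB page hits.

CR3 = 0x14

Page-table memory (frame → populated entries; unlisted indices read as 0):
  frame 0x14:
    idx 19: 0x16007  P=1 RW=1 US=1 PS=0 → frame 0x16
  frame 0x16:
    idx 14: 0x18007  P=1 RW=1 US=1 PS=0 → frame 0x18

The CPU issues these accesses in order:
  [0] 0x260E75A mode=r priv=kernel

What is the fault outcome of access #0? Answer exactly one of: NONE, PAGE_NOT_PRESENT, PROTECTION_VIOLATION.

Per-access translation:
#0 VA=0x260E75A (r,kernel):
  L0: frame=0x14 idx=19 entry=0x16007 [P=1 RW=1 US=1 PS=0]
  L1: frame=0x16 idx=14 entry=0x18007 [P=1 RW=1 US=1 PS=0]
  → PA=0x1875A  (2 entries read)

Access #0 fault: NONE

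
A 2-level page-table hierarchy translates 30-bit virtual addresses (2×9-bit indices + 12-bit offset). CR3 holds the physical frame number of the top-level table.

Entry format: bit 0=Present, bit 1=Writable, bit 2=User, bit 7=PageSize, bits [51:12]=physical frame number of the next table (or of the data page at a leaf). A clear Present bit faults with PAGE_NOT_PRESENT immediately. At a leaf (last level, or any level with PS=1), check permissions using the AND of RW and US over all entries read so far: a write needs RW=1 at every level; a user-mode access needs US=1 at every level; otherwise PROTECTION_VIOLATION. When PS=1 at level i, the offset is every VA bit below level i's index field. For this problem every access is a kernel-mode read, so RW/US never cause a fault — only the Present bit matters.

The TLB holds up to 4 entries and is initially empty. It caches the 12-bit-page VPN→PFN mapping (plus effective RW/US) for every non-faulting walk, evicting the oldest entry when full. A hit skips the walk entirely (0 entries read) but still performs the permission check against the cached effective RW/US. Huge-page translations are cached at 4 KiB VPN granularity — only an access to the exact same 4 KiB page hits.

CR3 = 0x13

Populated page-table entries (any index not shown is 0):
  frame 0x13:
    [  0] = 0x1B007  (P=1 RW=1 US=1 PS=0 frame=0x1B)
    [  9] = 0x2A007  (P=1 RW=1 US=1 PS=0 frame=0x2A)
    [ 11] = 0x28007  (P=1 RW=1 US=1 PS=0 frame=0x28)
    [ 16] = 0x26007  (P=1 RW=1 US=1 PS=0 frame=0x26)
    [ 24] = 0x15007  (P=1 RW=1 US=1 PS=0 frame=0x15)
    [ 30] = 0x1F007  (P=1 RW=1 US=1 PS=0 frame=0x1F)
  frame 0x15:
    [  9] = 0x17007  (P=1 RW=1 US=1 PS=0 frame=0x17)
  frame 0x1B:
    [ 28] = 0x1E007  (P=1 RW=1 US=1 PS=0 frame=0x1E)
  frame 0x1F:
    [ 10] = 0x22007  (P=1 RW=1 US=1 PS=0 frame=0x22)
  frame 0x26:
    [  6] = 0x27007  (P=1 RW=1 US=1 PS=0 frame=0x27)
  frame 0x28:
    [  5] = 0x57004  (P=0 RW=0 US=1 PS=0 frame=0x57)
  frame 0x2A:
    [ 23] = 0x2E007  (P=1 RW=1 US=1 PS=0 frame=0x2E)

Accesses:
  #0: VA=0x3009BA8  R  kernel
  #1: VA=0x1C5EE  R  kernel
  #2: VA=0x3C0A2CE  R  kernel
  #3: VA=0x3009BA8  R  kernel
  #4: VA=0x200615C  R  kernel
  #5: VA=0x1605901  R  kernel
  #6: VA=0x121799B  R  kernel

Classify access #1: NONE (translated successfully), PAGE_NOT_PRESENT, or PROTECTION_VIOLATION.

Per-access translation:
#0 VA=0x3009BA8 (r,kernel):
  [0] read 0x13 idx=24: raw=0x15007 flags P=1 W=1 U=1 S=0
  [1] read 0x15 idx=9: raw=0x17007 flags P=1 W=1 U=1 S=0
  → PA=0x17BA8  (2 entries read)
#1 VA=0x1C5EE (r,kernel):
  [0] read 0x13 idx=0: raw=0x1B007 flags P=1 W=1 U=1 S=0
  [1] read 0x1B idx=28: raw=0x1E007 flags P=1 W=1 U=1 S=0
  → PA=0x1E5EE  (2 entries read)
#2 VA=0x3C0A2CE (r,kernel):
  [0] read 0x13 idx=30: raw=0x1F007 flags P=1 W=1 U=1 S=0
  [1] read 0x1F idx=10: raw=0x22007 flags P=1 W=1 U=1 S=0
  → PA=0x222CE  (2 entries read)
#3 VA=0x3009BA8 (r,kernel):
  TLB hit vpn=0x3009 → PA=0x17BA8
#4 VA=0x200615C (r,kernel):
  [0] read 0x13 idx=16: raw=0x26007 flags P=1 W=1 U=1 S=0
  [1] read 0x26 idx=6: raw=0x27007 flags P=1 W=1 U=1 S=0
  → PA=0x2715C  (2 entries read)
#5 VA=0x1605901 (r,kernel):
  [0] read 0x13 idx=11: raw=0x28007 flags P=1 W=1 U=1 S=0
  [1] read 0x28 idx=5: raw=0x57004 flags P=0 W=0 U=1 S=0
  ⇒ fault: PAGE_NOT_PRESENT  — 2 lookups
#6 VA=0x121799B (r,kernel):
  [0] read 0x13 idx=9: raw=0x2A007 flags P=1 W=1 U=1 S=0
  [1] read 0x2A idx=23: raw=0x2E007 flags P=1 W=1 U=1 S=0
  → PA=0x2E99B  (2 entries read)

Access #1 fault: NONE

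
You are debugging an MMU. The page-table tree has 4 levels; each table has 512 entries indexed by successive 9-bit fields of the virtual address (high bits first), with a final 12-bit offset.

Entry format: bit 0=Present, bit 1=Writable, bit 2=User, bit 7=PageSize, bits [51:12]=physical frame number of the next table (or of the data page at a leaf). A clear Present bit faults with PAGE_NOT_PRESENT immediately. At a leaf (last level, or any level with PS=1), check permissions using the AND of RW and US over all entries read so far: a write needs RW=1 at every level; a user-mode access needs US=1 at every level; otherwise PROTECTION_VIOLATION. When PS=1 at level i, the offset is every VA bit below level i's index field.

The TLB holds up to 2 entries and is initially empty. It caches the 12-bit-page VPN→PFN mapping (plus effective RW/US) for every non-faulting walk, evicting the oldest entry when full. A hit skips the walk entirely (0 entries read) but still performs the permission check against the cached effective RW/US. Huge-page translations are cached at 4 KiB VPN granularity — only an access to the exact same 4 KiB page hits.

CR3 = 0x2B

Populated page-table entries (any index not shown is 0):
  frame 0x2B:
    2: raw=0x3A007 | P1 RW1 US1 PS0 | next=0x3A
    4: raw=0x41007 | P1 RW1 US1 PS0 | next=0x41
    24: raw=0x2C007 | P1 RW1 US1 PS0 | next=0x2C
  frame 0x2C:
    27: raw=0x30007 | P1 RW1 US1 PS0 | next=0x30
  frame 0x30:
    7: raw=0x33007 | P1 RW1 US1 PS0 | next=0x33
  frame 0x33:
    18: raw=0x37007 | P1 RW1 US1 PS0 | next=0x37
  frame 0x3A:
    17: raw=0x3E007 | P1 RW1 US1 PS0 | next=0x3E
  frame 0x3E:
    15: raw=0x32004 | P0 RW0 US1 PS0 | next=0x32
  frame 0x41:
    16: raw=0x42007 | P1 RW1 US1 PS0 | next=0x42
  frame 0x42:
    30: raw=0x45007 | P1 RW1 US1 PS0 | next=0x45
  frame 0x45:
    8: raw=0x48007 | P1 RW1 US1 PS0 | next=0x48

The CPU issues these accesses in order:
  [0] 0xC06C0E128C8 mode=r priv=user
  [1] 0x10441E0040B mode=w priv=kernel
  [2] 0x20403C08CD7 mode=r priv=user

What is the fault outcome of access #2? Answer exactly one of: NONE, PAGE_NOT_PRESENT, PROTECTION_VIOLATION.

Walk each access:
#0 VA=0xC06C0E128C8 (r,user):
  lvl0: tbl 0x2B, slot 24 ⇒ 0x2C007 (P1/RW1/US1/PS0)
  lvl1: tbl 0x2C, slot 27 ⇒ 0x30007 (P1/RW1/US1/PS0)
  lvl2: tbl 0x30, slot 7 ⇒ 0x33007 (P1/RW1/US1/PS0)
  lvl3: tbl 0x33, slot 18 ⇒ 0x37007 (P1/RW1/US1/PS0)
  → PA=0x378C8  (4 entries read)
#1 VA=0x10441E0040B (w,kernel):
  lvl0: tbl 0x2B, slot 2 ⇒ 0x3A007 (P1/RW1/US1/PS0)
  lvl1: tbl 0x3A, slot 17 ⇒ 0x3E007 (P1/RW1/US1/PS0)
  lvl2: tbl 0x3E, slot 15 ⇒ 0x32004 (P0/RW0/US1/PS0)
  → PAGE_NOT_PRESENT  (3 entries read)
#2 VA=0x20403C08CD7 (r,user):
  lvl0: tbl 0x2B, slot 4 ⇒ 0x41007 (P1/RW1/US1/PS0)
  lvl1: tbl 0x41, slot 16 ⇒ 0x42007 (P1/RW1/US1/PS0)
  lvl2: tbl 0x42, slot 30 ⇒ 0x45007 (P1/RW1/US1/PS0)
  lvl3: tbl 0x45, slot 8 ⇒ 0x48007 (P1/RW1/US1/PS0)
  → PA=0x48CD7  (4 entries read)

Access #2 fault: NONE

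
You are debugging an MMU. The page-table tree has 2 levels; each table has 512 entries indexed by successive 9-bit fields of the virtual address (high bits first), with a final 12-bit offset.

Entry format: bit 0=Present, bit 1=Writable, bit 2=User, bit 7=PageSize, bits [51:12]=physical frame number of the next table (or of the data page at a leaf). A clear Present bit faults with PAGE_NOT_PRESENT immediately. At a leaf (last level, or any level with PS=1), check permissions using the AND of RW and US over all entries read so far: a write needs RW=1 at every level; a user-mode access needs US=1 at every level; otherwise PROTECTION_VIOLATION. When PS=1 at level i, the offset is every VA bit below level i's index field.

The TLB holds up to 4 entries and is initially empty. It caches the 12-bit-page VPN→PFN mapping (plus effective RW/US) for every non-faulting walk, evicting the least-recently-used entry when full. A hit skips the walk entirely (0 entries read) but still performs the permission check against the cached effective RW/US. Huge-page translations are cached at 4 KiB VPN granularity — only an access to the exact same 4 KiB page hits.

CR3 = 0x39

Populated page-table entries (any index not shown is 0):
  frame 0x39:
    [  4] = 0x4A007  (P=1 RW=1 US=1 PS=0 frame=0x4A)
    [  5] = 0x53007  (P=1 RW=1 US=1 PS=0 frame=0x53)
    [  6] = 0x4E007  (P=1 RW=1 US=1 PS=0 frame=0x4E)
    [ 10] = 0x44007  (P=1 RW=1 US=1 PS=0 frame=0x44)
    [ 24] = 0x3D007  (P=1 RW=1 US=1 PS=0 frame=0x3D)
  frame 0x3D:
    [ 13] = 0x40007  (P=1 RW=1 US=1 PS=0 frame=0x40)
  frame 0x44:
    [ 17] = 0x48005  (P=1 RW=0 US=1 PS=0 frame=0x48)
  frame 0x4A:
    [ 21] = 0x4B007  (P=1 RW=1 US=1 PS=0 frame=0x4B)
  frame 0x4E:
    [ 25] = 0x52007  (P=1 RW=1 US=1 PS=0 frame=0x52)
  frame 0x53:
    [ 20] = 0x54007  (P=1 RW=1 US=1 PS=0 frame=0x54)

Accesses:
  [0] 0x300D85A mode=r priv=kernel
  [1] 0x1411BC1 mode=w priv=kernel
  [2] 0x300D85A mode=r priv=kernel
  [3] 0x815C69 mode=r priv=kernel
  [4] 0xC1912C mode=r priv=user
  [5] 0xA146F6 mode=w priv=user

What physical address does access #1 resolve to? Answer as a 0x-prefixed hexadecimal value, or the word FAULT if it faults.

Trace:
#0 VA=0x300D85A (r,kernel):
  [0] read 0x39 idx=24: raw=0x3D007 flags P=1 W=1 U=1 S=0
  [1] read 0x3D idx=13: raw=0x40007 flags P=1 W=1 U=1 S=0
  → PA=0x4085A  (2 entries read)
#1 VA=0x1411BC1 (w,kernel):
  [0] read 0x39 idx=10: raw=0x44007 flags P=1 W=1 U=1 S=0
  [1] read 0x44 idx=17: raw=0x48005 flags P=1 W=0 U=1 S=0
  ⇒ fault: PROTECTION_VIOLATION  — 2 lookups
#2 VA=0x300D85A (r,kernel):
  TLB hit vpn=0x300D → PA=0x4085A
#3 VA=0x815C69 (r,kernel):
  [0] read 0x39 idx=4: raw=0x4A007 flags P=1 W=1 U=1 S=0
  [1] read 0x4A idx=21: raw=0x4B007 flags P=1 W=1 U=1 S=0
  → PA=0x4BC69  (2 entries read)
#4 VA=0xC1912C (r,user):
  [0] read 0x39 idx=6: raw=0x4E007 flags P=1 W=1 U=1 S=0
  [1] read 0x4E idx=25: raw=0x52007 flags P=1 W=1 U=1 S=0
  → PA=0x5212C  (2 entries read)
#5 VA=0xA146F6 (w,user):
  [0] read 0x39 idx=5: raw=0x53007 flags P=1 W=1 U=1 S=0
  [1] read 0x53 idx=20: raw=0x54007 flags P=1 W=1 U=1 S=0
  → PA=0x546F6  (2 entries read)

Access #1 PA: FAULT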